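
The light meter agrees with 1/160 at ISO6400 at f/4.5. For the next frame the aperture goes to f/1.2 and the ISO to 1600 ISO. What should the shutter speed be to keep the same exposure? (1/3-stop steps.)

1/500s

Aperture: f/4.5 → f/4 → f/3.5 → f/3.2 → f/2.8 → f/2.5 → f/2.2 → f/2 → f/1.8 → f/1.6 → f/1.4 → f/1.2 — 3 2/3 stops larger aperture (brighter).
ISO: 6400 → 5000 → 4000 → 3200 → 2500 → 2000 → 1600 — 2 stops lower (darker).
Net change so far: 1 2/3 stops brighter. Offset with the shutter speed: 1/160 → 1/200 → 1/250 → 1/320 → 1/400 → 1/500.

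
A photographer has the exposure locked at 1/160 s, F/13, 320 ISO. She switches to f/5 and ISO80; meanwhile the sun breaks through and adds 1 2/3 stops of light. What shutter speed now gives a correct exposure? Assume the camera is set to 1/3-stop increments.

Scene light: 1 2/3 stops brighter.
Aperture: f/13 → f/11 → f/10 → f/9 → f/8 → f/7.1 → f/6.3 → f/5.6 → f/5 — 2 2/3 stops opened up (brighter).
ISO: 320 → 250 → 200 → 160 → 125 → 100 → 80 — 2 stops dropped (darker).
Net so far: 2 1/3 stops brighter. Shutter speed: 1/160 → 1/200 → 1/250 → 1/320 → 1/400 → 1/500 → 1/640 → 1/800.

1/800s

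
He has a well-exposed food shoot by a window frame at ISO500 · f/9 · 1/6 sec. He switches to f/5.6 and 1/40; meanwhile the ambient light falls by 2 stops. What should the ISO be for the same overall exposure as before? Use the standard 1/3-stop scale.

Scene light: 2 stops darker.
Aperture: f/9 → f/8 → f/7.1 → f/6.3 → f/5.6 — 1 1/3 stops larger aperture (brighter).
Shutter speed: 1/6 → 1/8 → 1/10 → 1/13 → 1/15 → 1/20 → 1/25 → 1/30 → 1/40 — 2 2/3 stops shorter (darker).
Net so far: 3 1/3 stops darker. ISO: 500 → 640 → 800 → 1000 → 1250 → 1600 → 2000 → 2500 → 3200 → 4000 → 5000.

ISO 5000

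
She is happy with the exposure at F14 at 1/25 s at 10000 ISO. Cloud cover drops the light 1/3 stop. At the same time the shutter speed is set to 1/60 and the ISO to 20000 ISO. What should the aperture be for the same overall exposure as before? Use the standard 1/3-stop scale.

f/11

Scene light: 1/3 stop darker.
Shutter speed: 1/25 → 1/30 → 1/40 → 1/50 → 1/60 — 1 1/3 stops shorter (darker).
ISO: 10000 → 12800 → 16000 → 20000 — 1 stop raised (brighter).
Net so far: 2/3 stop darker. Aperture: f/14 → f/13 → f/11.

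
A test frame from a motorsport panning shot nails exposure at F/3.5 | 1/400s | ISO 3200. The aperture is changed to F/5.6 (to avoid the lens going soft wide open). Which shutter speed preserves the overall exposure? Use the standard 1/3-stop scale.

1/160s

Aperture: f/3.5 → f/4 → f/4.5 → f/5 → f/5.6 — 1 1/3 stops stopped down (darker).
Need 1 1/3 stops brighter from the shutter speed: 1/400 → 1/320 → 1/250 → 1/200 → 1/160.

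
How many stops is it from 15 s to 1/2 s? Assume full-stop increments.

5 stops

15 → 8 → 4 → 2 → 1 → 1/2 — count the steps: 5 stops.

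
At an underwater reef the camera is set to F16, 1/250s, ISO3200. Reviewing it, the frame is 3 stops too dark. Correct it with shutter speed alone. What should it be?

Underexposed by 3 stops → need 3 stops brighter.
Shutter speed: 1/250 → 1/125 → 1/60 → 1/30.

1/30s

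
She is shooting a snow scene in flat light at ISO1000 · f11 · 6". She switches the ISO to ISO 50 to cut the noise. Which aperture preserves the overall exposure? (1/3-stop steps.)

ISO: 1000 → 800 → 640 → 500 → 400 → 320 → 250 → 200 → 160 → 125 → 100 → 80 → 64 → 50 — 4 1/3 stops dropped (darker).
Need 4 1/3 stops brighter from the aperture: f/11 → f/10 → f/9 → f/8 → f/7.1 → f/6.3 → f/5.6 → f/5 → f/4.5 → f/4 → f/3.5 → f/3.2 → f/2.8 → f/2.5.

f/2.5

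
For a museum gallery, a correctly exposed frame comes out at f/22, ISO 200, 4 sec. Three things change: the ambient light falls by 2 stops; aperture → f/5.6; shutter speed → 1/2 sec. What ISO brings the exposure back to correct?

ISO 400

Scene light: 2 stops darker.
Aperture: f/22 → f/16 → f/11 → f/8 → f/5.6 — 4 stops wider (brighter).
Shutter speed: 4 → 2 → 1 → 1/2 — 3 stops shorter (darker).
Net so far: 1 stop darker. ISO: 200 → 400.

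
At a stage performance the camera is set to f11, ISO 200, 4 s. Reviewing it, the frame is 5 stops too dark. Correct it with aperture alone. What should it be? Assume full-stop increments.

Underexposed by 5 stops → need 5 stops brighter.
Aperture: f/11 → f/8 → f/5.6 → f/4 → f/2.8 → f/2.

f/2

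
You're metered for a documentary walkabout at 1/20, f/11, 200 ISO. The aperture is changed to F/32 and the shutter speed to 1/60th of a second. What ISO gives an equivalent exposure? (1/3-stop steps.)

ISO 5000

Aperture: f/11 → f/13 → f/14 → f/16 → f/18 → f/20 → f/22 → f/25 → f/29 → f/32 — 3 stops smaller aperture (darker).
Shutter speed: 1/20 → 1/25 → 1/30 → 1/40 → 1/50 → 1/60 — 1 2/3 stops shorter (darker).
Net change so far: 4 2/3 stops darker. Offset with the ISO: 200 → 250 → 320 → 400 → 500 → 640 → 800 → 1000 → 1250 → 1600 → 2000 → 2500 → 3200 → 4000 → 5000.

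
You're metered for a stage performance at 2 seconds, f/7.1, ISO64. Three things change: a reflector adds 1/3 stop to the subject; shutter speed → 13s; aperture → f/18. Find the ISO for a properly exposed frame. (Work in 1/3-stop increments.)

ISO 50

Scene light: 1/3 stop brighter.
Shutter speed: 2 → 2.5 → 3.2 → 4 → 5 → 6 → 8 → 10 → 13 — 2 2/3 stops slower (brighter).
Aperture: f/7.1 → f/8 → f/9 → f/10 → f/11 → f/13 → f/14 → f/16 → f/18 — 2 2/3 stops stopped down (darker).
Net so far: 1/3 stop brighter. ISO: 64 → 50.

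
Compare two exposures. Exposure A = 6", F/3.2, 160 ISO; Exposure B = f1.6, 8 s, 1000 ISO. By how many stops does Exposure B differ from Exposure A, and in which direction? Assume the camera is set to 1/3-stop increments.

5 stops brighter

Aperture: f/3.2 → f/2.8 → f/2.5 → f/2.2 → f/2 → f/1.8 → f/1.6 — 2 stops larger aperture (brighter).
Shutter speed: 6 → 8 — 1/3 stop slower (brighter).
ISO: 160 → 200 → 250 → 320 → 400 → 500 → 640 → 800 → 1000 — 2 2/3 stops higher (brighter).
Net: +2 +1/3 +2 2/3 = +5 stops.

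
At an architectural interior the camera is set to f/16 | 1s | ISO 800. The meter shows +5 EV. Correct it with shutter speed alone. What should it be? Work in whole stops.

Overexposed by 5 stops → need 5 stops darker.
Shutter speed: 1 → 1/2 → 1/4 → 1/8 → 1/15 → 1/30.

1/30s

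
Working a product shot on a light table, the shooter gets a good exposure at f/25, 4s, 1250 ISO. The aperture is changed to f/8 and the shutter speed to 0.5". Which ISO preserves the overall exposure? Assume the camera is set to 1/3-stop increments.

ISO 1000

Aperture: f/25 → f/22 → f/20 → f/18 → f/16 → f/14 → f/13 → f/11 → f/10 → f/9 → f/8 — 3 1/3 stops wider (brighter).
Shutter speed: 4 → 3.2 → 2.5 → 2 → 1.6 → 1.3 → 1 → 0.8 → 0.6 → 0.5 — 3 stops faster (darker).
Net change so far: 1/3 stop brighter. Offset with the ISO: 1250 → 1000.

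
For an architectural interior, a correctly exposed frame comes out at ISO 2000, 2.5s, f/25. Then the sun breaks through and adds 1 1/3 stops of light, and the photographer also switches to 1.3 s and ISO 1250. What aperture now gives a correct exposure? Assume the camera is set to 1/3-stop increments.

Scene light: 1 1/3 stops brighter.
Shutter speed: 2.5 → 2 → 1.6 → 1.3 — 1 stop shorter (darker).
ISO: 2000 → 1600 → 1250 — 2/3 stop dropped (darker).
Net so far: 1/3 stop darker. Aperture: f/25 → f/22.

f/22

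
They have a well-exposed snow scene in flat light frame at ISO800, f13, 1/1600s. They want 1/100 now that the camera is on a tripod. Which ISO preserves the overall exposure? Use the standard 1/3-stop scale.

ISO 50

Shutter speed: 1/1600 → 1/1250 → 1/1000 → 1/800 → 1/640 → 1/500 → 1/400 → 1/320 → 1/250 → 1/200 → 1/160 → 1/125 → 1/100 — 4 stops slower (brighter).
Need 4 stops darker from the ISO: 800 → 640 → 500 → 400 → 320 → 250 → 200 → 160 → 125 → 100 → 80 → 64 → 50.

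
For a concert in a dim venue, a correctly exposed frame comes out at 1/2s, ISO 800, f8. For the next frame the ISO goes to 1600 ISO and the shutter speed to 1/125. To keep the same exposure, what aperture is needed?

ISO: 800 → 1600 — 1 stop higher (brighter).
Shutter speed: 1/2 → 1/4 → 1/8 → 1/15 → 1/30 → 1/60 → 1/125 — 6 stops faster (darker).
Net change so far: 5 stops darker. Offset with the aperture: f/8 → f/5.6 → f/4 → f/2.8 → f/2 → f/1.4.

f/1.4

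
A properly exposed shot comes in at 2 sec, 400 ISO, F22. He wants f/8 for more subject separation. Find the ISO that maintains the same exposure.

ISO 50

Aperture: f/22 → f/16 → f/11 → f/8 — 3 stops opened up (brighter).
Need 3 stops darker from the ISO: 400 → 200 → 100 → 50.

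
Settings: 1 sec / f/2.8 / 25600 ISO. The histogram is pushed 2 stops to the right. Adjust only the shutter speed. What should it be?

1/4s

Overexposed by 2 stops → need 2 stops darker.
Shutter speed: 1 → 1/2 → 1/4.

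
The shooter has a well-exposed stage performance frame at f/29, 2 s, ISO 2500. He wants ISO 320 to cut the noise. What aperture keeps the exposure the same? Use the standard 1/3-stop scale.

f/10

ISO: 2500 → 2000 → 1600 → 1250 → 1000 → 800 → 640 → 500 → 400 → 320 — 3 stops lower (darker).
Need 3 stops brighter from the aperture: f/29 → f/25 → f/22 → f/20 → f/18 → f/16 → f/14 → f/13 → f/11 → f/10.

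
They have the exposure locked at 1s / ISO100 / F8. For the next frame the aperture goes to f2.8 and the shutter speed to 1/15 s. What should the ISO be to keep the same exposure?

ISO 200

Aperture: f/8 → f/5.6 → f/4 → f/2.8 — 3 stops opened up (brighter).
Shutter speed: 1 → 1/2 → 1/4 → 1/8 → 1/15 — 4 stops faster (darker).
Net change so far: 1 stop darker. Offset with the ISO: 100 → 200.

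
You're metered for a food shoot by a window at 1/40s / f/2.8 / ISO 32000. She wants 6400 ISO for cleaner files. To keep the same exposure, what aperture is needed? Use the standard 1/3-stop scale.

ISO: 32000 → 25600 → 20000 → 16000 → 12800 → 10000 → 8000 → 6400 — 2 1/3 stops dropped (darker).
Need 2 1/3 stops brighter from the aperture: f/2.8 → f/2.5 → f/2.2 → f/2 → f/1.8 → f/1.6 → f/1.4 → f/1.2.

f/1.2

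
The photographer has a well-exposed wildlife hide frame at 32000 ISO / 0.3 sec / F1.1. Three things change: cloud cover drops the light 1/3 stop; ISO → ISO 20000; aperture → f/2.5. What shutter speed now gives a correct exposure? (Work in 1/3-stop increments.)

Scene light: 1/3 stop darker.
ISO: 32000 → 25600 → 20000 — 2/3 stop dropped (darker).
Aperture: f/1.1 → f/1.2 → f/1.4 → f/1.6 → f/1.8 → f/2 → f/2.2 → f/2.5 — 2 1/3 stops narrower (darker).
Net so far: 3 1/3 stops darker. Shutter speed: 0.3 → 0.4 → 0.5 → 0.6 → 0.8 → 1 → 1.3 → 1.6 → 2 → 2.5 → 3.2.

3.2 s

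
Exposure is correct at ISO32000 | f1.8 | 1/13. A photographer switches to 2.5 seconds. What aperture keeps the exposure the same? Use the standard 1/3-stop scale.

Shutter speed: 1/13 → 1/10 → 1/8 → 1/6 → 1/5 → 1/4 → 0.3 → 0.4 → 0.5 → 0.6 → 0.8 → 1 → 1.3 → 1.6 → 2 → 2.5 — 5 stops longer (brighter).
Need 5 stops darker from the aperture: f/1.8 → f/2 → f/2.2 → f/2.5 → f/2.8 → f/3.2 → f/3.5 → f/4 → f/4.5 → f/5 → f/5.6 → f/6.3 → f/7.1 → f/8 → f/9 → f/10.

f/10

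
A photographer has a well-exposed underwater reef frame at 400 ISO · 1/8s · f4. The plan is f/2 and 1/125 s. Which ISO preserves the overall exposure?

ISO 1600

Aperture: f/4 → f/2.8 → f/2 — 2 stops opened up (brighter).
Shutter speed: 1/8 → 1/15 → 1/30 → 1/60 → 1/125 — 4 stops shorter (darker).
Net change so far: 2 stops darker. Offset with the ISO: 400 → 800 → 1600.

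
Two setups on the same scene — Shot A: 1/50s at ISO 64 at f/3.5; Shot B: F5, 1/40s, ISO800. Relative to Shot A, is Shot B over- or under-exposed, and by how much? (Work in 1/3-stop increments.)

3 stops brighter

Aperture: f/3.5 → f/4 → f/4.5 → f/5 — 1 stop smaller aperture (darker).
Shutter speed: 1/50 → 1/40 — 1/3 stop slower (brighter).
ISO: 64 → 80 → 100 → 125 → 160 → 200 → 250 → 320 → 400 → 500 → 640 → 800 — 3 2/3 stops raised (brighter).
Net: −1 +1/3 +3 2/3 = +3 stops.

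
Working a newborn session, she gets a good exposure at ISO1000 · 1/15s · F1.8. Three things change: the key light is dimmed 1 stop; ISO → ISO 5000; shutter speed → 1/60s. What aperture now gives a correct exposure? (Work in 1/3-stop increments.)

Scene light: 1 stop darker.
ISO: 1000 → 1250 → 1600 → 2000 → 2500 → 3200 → 4000 → 5000 — 2 1/3 stops raised (brighter).
Shutter speed: 1/15 → 1/20 → 1/25 → 1/30 → 1/40 → 1/50 → 1/60 — 2 stops faster (darker).
Net so far: 2/3 stop darker. Aperture: f/1.8 → f/1.6 → f/1.4.

f/1.4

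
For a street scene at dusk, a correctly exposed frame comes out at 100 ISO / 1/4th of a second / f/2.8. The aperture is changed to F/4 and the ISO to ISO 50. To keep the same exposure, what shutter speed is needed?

Aperture: f/2.8 → f/4 — 1 stop stopped down (darker).
ISO: 100 → 50 — 1 stop lower (darker).
Net change so far: 2 stops darker. Offset with the shutter speed: 1/4 → 1/2 → 1.

1 s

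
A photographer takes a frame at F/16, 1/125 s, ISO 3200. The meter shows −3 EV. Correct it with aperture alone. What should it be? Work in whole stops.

f/5.6

Underexposed by 3 stops → need 3 stops brighter.
Aperture: f/16 → f/11 → f/8 → f/5.6.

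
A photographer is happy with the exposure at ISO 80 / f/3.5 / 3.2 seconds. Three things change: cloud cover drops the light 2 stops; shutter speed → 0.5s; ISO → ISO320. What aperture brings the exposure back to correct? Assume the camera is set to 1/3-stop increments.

Scene light: 2 stops darker.
Shutter speed: 3.2 → 2.5 → 2 → 1.6 → 1.3 → 1 → 0.8 → 0.6 → 0.5 — 2 2/3 stops shorter (darker).
ISO: 80 → 100 → 125 → 160 → 200 → 250 → 320 — 2 stops raised (brighter).
Net so far: 2 2/3 stops darker. Aperture: f/3.5 → f/3.2 → f/2.8 → f/2.5 → f/2.2 → f/2 → f/1.8 → f/1.6 → f/1.4.

f/1.4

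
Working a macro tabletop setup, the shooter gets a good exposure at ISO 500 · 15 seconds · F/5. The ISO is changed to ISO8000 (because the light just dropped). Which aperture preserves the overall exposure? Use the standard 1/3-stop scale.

f/20

ISO: 500 → 640 → 800 → 1000 → 1250 → 1600 → 2000 → 2500 → 3200 → 4000 → 5000 → 6400 → 8000 — 4 stops higher (brighter).
Need 4 stops darker from the aperture: f/5 → f/5.6 → f/6.3 → f/7.1 → f/8 → f/9 → f/10 → f/11 → f/13 → f/14 → f/16 → f/18 → f/20.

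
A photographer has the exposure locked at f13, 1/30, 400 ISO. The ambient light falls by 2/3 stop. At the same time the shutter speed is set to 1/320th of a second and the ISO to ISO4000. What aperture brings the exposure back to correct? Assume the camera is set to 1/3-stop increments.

Scene light: 2/3 stop darker.
Shutter speed: 1/30 → 1/40 → 1/50 → 1/60 → 1/80 → 1/100 → 1/125 → 1/160 → 1/200 → 1/250 → 1/320 — 3 1/3 stops faster (darker).
ISO: 400 → 500 → 640 → 800 → 1000 → 1250 → 1600 → 2000 → 2500 → 3200 → 4000 — 3 1/3 stops higher (brighter).
Net so far: 2/3 stop darker. Aperture: f/13 → f/11 → f/10.

f/10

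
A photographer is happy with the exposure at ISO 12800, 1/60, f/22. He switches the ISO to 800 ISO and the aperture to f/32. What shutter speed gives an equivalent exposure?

ISO: 12800 → 6400 → 3200 → 1600 → 800 — 4 stops dropped (darker).
Aperture: f/22 → f/32 — 1 stop stopped down (darker).
Net change so far: 5 stops darker. Offset with the shutter speed: 1/60 → 1/30 → 1/15 → 1/8 → 1/4 → 1/2.

1/2s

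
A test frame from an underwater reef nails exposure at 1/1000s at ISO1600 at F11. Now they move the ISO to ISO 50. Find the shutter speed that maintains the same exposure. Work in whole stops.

ISO: 1600 → 800 → 400 → 200 → 100 → 50 — 5 stops lower (darker).
Need 5 stops brighter from the shutter speed: 1/1000 → 1/500 → 1/250 → 1/125 → 1/60 → 1/30.

1/30s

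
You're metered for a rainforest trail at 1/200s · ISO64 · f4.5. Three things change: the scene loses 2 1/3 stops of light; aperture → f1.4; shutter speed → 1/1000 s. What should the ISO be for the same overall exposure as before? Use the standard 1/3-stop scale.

ISO 160

Scene light: 2 1/3 stops darker.
Aperture: f/4.5 → f/4 → f/3.5 → f/3.2 → f/2.8 → f/2.5 → f/2.2 → f/2 → f/1.8 → f/1.6 → f/1.4 — 3 1/3 stops larger aperture (brighter).
Shutter speed: 1/200 → 1/250 → 1/320 → 1/400 → 1/500 → 1/640 → 1/800 → 1/1000 — 2 1/3 stops faster (darker).
Net so far: 1 1/3 stops darker. ISO: 64 → 80 → 100 → 125 → 160.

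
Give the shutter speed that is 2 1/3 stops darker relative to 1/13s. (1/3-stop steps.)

1/60s

Shutter speed: 1/13 → 1/15 → 1/20 → 1/25 → 1/30 → 1/40 → 1/50 → 1/60 — 2 1/3 stops shorter (darker).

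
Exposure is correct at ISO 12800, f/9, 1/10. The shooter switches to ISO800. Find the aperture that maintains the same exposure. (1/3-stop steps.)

f/2.2

ISO: 12800 → 10000 → 8000 → 6400 → 5000 → 4000 → 3200 → 2500 → 2000 → 1600 → 1250 → 1000 → 800 — 4 stops dropped (darker).
Need 4 stops brighter from the aperture: f/9 → f/8 → f/7.1 → f/6.3 → f/5.6 → f/5 → f/4.5 → f/4 → f/3.5 → f/3.2 → f/2.8 → f/2.5 → f/2.2.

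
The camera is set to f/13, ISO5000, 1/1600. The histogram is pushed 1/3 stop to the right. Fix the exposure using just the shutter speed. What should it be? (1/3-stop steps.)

1/2000s

Overexposed by 1/3 stop → need 1/3 stop darker.
Shutter speed: 1/1600 → 1/2000.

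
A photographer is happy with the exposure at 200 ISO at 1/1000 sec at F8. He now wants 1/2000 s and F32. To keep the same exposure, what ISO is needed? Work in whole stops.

ISO 6400

Shutter speed: 1/1000 → 1/2000 — 1 stop shorter (darker).
Aperture: f/8 → f/11 → f/16 → f/22 → f/32 — 4 stops smaller aperture (darker).
Net change so far: 5 stops darker. Offset with the ISO: 200 → 400 → 800 → 1600 → 3200 → 6400.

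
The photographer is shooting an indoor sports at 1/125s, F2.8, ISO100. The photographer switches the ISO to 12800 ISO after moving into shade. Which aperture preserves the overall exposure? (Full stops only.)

ISO: 100 → 200 → 400 → 800 → 1600 → 3200 → 6400 → 12800 — 7 stops higher (brighter).
Need 7 stops darker from the aperture: f/2.8 → f/4 → f/5.6 → f/8 → f/11 → f/16 → f/22 → f/32.

f/32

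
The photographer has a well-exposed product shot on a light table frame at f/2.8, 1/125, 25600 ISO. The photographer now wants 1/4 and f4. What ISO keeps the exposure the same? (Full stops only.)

Shutter speed: 1/125 → 1/60 → 1/30 → 1/15 → 1/8 → 1/4 — 5 stops longer (brighter).
Aperture: f/2.8 → f/4 — 1 stop narrower (darker).
Net change so far: 4 stops brighter. Offset with the ISO: 25600 → 12800 → 6400 → 3200 → 1600.

ISO 1600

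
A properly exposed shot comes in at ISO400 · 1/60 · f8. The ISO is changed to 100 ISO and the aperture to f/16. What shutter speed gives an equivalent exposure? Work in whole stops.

1/4s

ISO: 400 → 200 → 100 — 2 stops lower (darker).
Aperture: f/8 → f/11 → f/16 — 2 stops smaller aperture (darker).
Net change so far: 4 stops darker. Offset with the shutter speed: 1/60 → 1/30 → 1/15 → 1/8 → 1/4.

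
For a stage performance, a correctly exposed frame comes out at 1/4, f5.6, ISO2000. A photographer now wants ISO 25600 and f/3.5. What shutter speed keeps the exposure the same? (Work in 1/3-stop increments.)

ISO: 2000 → 2500 → 3200 → 4000 → 5000 → 6400 → 8000 → 10000 → 12800 → 16000 → 20000 → 25600 — 3 2/3 stops higher (brighter).
Aperture: f/5.6 → f/5 → f/4.5 → f/4 → f/3.5 — 1 1/3 stops opened up (brighter).
Net change so far: 5 stops brighter. Offset with the shutter speed: 1/4 → 1/5 → 1/6 → 1/8 → 1/10 → 1/13 → 1/15 → 1/20 → 1/25 → 1/30 → 1/40 → 1/50 → 1/60 → 1/80 → 1/100 → 1/125.

1/125s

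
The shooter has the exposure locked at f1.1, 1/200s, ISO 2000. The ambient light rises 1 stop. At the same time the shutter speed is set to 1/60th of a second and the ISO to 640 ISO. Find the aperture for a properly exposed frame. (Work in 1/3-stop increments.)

Scene light: 1 stop brighter.
Shutter speed: 1/200 → 1/160 → 1/125 → 1/100 → 1/80 → 1/60 — 1 2/3 stops slower (brighter).
ISO: 2000 → 1600 → 1250 → 1000 → 800 → 640 — 1 2/3 stops lower (darker).
Net so far: 1 stop brighter. Aperture: f/1.1 → f/1.2 → f/1.4 → f/1.6.

f/1.6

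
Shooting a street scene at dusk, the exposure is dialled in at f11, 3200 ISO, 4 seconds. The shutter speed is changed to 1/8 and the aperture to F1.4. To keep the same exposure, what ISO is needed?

ISO 1600

Shutter speed: 4 → 2 → 1 → 1/2 → 1/4 → 1/8 — 5 stops shorter (darker).
Aperture: f/11 → f/8 → f/5.6 → f/4 → f/2.8 → f/2 → f/1.4 — 6 stops wider (brighter).
Net change so far: 1 stop brighter. Offset with the ISO: 3200 → 1600.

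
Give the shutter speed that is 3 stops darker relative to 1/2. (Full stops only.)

1/15s

Shutter speed: 1/2 → 1/4 → 1/8 → 1/15 — 3 stops shorter (darker).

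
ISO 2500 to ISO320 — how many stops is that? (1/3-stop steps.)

2500 → 2000 → 1600 → 1250 → 1000 → 800 → 640 → 500 → 400 → 320 — count the steps: 9 third-stops = 3 stops.

3 stops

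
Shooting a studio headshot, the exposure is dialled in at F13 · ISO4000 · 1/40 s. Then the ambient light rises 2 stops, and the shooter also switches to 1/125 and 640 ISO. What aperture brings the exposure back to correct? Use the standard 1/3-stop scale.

Scene light: 2 stops brighter.
Shutter speed: 1/40 → 1/50 → 1/60 → 1/80 → 1/100 → 1/125 — 1 2/3 stops faster (darker).
ISO: 4000 → 3200 → 2500 → 2000 → 1600 → 1250 → 1000 → 800 → 640 — 2 2/3 stops dropped (darker).
Net so far: 2 1/3 stops darker. Aperture: f/13 → f/11 → f/10 → f/9 → f/8 → f/7.1 → f/6.3 → f/5.6.

f/5.6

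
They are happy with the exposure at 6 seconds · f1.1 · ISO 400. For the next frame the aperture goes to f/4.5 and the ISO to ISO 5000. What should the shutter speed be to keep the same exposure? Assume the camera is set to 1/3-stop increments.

8 s

Aperture: f/1.1 → f/1.2 → f/1.4 → f/1.6 → f/1.8 → f/2 → f/2.2 → f/2.5 → f/2.8 → f/3.2 → f/3.5 → f/4 → f/4.5 — 4 stops smaller aperture (darker).
ISO: 400 → 500 → 640 → 800 → 1000 → 1250 → 1600 → 2000 → 2500 → 3200 → 4000 → 5000 — 3 2/3 stops raised (brighter).
Net change so far: 1/3 stop darker. Offset with the shutter speed: 6 → 8.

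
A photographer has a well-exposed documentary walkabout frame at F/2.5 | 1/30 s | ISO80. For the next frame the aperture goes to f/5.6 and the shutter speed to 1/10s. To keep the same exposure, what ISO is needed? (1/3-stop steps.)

Aperture: f/2.5 → f/2.8 → f/3.2 → f/3.5 → f/4 → f/4.5 → f/5 → f/5.6 — 2 1/3 stops narrower (darker).
Shutter speed: 1/30 → 1/25 → 1/20 → 1/15 → 1/13 → 1/10 — 1 2/3 stops slower (brighter).
Net change so far: 2/3 stop darker. Offset with the ISO: 80 → 100 → 125.

ISO 125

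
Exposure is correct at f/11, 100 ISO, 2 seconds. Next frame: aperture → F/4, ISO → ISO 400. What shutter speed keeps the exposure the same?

Aperture: f/11 → f/8 → f/5.6 → f/4 — 3 stops wider (brighter).
ISO: 100 → 200 → 400 — 2 stops higher (brighter).
Net change so far: 5 stops brighter. Offset with the shutter speed: 2 → 1 → 1/2 → 1/4 → 1/8 → 1/15.

1/15s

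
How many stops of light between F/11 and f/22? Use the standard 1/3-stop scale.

f/11 → f/13 → f/14 → f/16 → f/18 → f/20 → f/22 — count the steps: 6 third-stops = 2 stops.

2 stops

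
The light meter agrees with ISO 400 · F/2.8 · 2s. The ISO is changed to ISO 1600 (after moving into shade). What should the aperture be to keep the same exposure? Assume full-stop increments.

ISO: 400 → 800 → 1600 — 2 stops raised (brighter).
Need 2 stops darker from the aperture: f/2.8 → f/4 → f/5.6.

f/5.6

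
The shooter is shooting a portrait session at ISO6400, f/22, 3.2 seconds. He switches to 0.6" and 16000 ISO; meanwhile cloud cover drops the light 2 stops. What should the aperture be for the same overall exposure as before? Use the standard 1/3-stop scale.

Scene light: 2 stops darker.
Shutter speed: 3.2 → 2.5 → 2 → 1.6 → 1.3 → 1 → 0.8 → 0.6 — 2 1/3 stops faster (darker).
ISO: 6400 → 8000 → 10000 → 12800 → 16000 — 1 1/3 stops raised (brighter).
Net so far: 3 stops darker. Aperture: f/22 → f/20 → f/18 → f/16 → f/14 → f/13 → f/11 → f/10 → f/9 → f/8.

f/8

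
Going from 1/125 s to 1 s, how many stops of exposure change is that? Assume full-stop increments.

1/125 → 1/60 → 1/30 → 1/15 → 1/8 → 1/4 → 1/2 → 1 — count the steps: 7 stops.

7 stops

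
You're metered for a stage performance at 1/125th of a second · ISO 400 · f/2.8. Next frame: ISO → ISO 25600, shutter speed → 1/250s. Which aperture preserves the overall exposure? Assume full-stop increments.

ISO: 400 → 800 → 1600 → 3200 → 6400 → 12800 → 25600 — 6 stops raised (brighter).
Shutter speed: 1/125 → 1/250 — 1 stop faster (darker).
Net change so far: 5 stops brighter. Offset with the aperture: f/2.8 → f/4 → f/5.6 → f/8 → f/11 → f/16.

f/16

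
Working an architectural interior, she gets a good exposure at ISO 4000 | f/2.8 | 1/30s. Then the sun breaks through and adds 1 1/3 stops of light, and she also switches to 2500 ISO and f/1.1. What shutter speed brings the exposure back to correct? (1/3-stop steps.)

Scene light: 1 1/3 stops brighter.
ISO: 4000 → 3200 → 2500 — 2/3 stop lower (darker).
Aperture: f/2.8 → f/2.5 → f/2.2 → f/2 → f/1.8 → f/1.6 → f/1.4 → f/1.2 → f/1.1 — 2 2/3 stops wider (brighter).
Net so far: 3 1/3 stops brighter. Shutter speed: 1/30 → 1/40 → 1/50 → 1/60 → 1/80 → 1/100 → 1/125 → 1/160 → 1/200 → 1/250 → 1/320.

1/320s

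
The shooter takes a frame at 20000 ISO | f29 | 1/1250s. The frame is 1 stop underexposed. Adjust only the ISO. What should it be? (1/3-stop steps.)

ISO 40000

Underexposed by 1 stop → need 1 stop brighter.
ISO: 20000 → 25600 → 32000 → 40000.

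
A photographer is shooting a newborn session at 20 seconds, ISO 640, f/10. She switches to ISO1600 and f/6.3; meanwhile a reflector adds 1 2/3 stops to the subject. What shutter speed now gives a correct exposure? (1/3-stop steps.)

Scene light: 1 2/3 stops brighter.
ISO: 640 → 800 → 1000 → 1250 → 1600 — 1 1/3 stops higher (brighter).
Aperture: f/10 → f/9 → f/8 → f/7.1 → f/6.3 — 1 1/3 stops larger aperture (brighter).
Net so far: 4 1/3 stops brighter. Shutter speed: 20 → 15 → 13 → 10 → 8 → 6 → 5 → 4 → 3.2 → 2.5 → 2 → 1.6 → 1.3 → 1.

1 s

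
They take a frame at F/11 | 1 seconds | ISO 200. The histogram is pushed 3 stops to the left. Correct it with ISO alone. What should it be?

ISO 1600

Underexposed by 3 stops → need 3 stops brighter.
ISO: 200 → 400 → 800 → 1600.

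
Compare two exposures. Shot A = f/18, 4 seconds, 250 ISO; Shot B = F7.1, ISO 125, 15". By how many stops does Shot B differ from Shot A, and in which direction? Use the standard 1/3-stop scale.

3 2/3 stops brighter

Aperture: f/18 → f/16 → f/14 → f/13 → f/11 → f/10 → f/9 → f/8 → f/7.1 — 2 2/3 stops wider (brighter).
Shutter speed: 4 → 5 → 6 → 8 → 10 → 13 → 15 — 2 stops longer (brighter).
ISO: 250 → 200 → 160 → 125 — 1 stop dropped (darker).
Net: +2 2/3 +2 −1 = +3 2/3 stops.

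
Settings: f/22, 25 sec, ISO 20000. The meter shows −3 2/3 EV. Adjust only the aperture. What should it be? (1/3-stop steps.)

f/6.3

Underexposed by 3 2/3 stops → need 3 2/3 stops brighter.
Aperture: f/22 → f/20 → f/18 → f/16 → f/14 → f/13 → f/11 → f/10 → f/9 → f/8 → f/7.1 → f/6.3.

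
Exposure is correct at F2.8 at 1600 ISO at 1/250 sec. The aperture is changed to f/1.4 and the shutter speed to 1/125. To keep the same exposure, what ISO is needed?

ISO 200

Aperture: f/2.8 → f/2 → f/1.4 — 2 stops larger aperture (brighter).
Shutter speed: 1/250 → 1/125 — 1 stop longer (brighter).
Net change so far: 3 stops brighter. Offset with the ISO: 1600 → 800 → 400 → 200.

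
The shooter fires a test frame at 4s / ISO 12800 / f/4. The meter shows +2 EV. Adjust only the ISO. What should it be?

ISO 3200

Overexposed by 2 stops → need 2 stops darker.
ISO: 12800 → 6400 → 3200.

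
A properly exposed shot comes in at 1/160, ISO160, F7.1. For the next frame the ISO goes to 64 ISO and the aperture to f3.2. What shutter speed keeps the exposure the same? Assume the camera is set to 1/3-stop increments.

1/320s

ISO: 160 → 125 → 100 → 80 → 64 — 1 1/3 stops dropped (darker).
Aperture: f/7.1 → f/6.3 → f/5.6 → f/5 → f/4.5 → f/4 → f/3.5 → f/3.2 — 2 1/3 stops wider (brighter).
Net change so far: 1 stop brighter. Offset with the shutter speed: 1/160 → 1/200 → 1/250 → 1/320.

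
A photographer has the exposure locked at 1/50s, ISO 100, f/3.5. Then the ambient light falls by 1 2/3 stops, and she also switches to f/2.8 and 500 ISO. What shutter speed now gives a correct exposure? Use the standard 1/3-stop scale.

1/125s

Scene light: 1 2/3 stops darker.
Aperture: f/3.5 → f/3.2 → f/2.8 — 2/3 stop larger aperture (brighter).
ISO: 100 → 125 → 160 → 200 → 250 → 320 → 400 → 500 — 2 1/3 stops raised (brighter).
Net so far: 1 1/3 stops brighter. Shutter speed: 1/50 → 1/60 → 1/80 → 1/100 → 1/125.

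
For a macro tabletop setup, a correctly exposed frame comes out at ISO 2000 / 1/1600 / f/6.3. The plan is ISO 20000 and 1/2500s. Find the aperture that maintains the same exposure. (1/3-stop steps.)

f/16

ISO: 2000 → 2500 → 3200 → 4000 → 5000 → 6400 → 8000 → 10000 → 12800 → 16000 → 20000 — 3 1/3 stops higher (brighter).
Shutter speed: 1/1600 → 1/2000 → 1/2500 — 2/3 stop shorter (darker).
Net change so far: 2 2/3 stops brighter. Offset with the aperture: f/6.3 → f/7.1 → f/8 → f/9 → f/10 → f/11 → f/13 → f/14 → f/16.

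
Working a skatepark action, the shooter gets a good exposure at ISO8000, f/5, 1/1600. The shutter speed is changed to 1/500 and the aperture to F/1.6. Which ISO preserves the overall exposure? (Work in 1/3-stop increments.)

ISO 250

Shutter speed: 1/1600 → 1/1250 → 1/1000 → 1/800 → 1/640 → 1/500 — 1 2/3 stops longer (brighter).
Aperture: f/5 → f/4.5 → f/4 → f/3.5 → f/3.2 → f/2.8 → f/2.5 → f/2.2 → f/2 → f/1.8 → f/1.6 — 3 1/3 stops opened up (brighter).
Net change so far: 5 stops brighter. Offset with the ISO: 8000 → 6400 → 5000 → 4000 → 3200 → 2500 → 2000 → 1600 → 1250 → 1000 → 800 → 640 → 500 → 400 → 320 → 250.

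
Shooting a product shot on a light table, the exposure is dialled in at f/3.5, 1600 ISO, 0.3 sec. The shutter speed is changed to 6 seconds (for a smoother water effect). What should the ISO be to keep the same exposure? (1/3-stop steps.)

Shutter speed: 0.3 → 0.4 → 0.5 → 0.6 → 0.8 → 1 → 1.3 → 1.6 → 2 → 2.5 → 3.2 → 4 → 5 → 6 — 4 1/3 stops slower (brighter).
Need 4 1/3 stops darker from the ISO: 1600 → 1250 → 1000 → 800 → 640 → 500 → 400 → 320 → 250 → 200 → 160 → 125 → 100 → 80.

ISO 80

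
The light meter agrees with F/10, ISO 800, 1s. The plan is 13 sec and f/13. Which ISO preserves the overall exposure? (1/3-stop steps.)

ISO 100

Shutter speed: 1 → 1.3 → 1.6 → 2 → 2.5 → 3.2 → 4 → 5 → 6 → 8 → 10 → 13 — 3 2/3 stops slower (brighter).
Aperture: f/10 → f/11 → f/13 — 2/3 stop stopped down (darker).
Net change so far: 3 stops brighter. Offset with the ISO: 800 → 640 → 500 → 400 → 320 → 250 → 200 → 160 → 125 → 100.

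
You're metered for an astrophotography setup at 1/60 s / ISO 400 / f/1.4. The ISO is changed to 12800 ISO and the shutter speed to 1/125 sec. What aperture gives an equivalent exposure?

ISO: 400 → 800 → 1600 → 3200 → 6400 → 12800 — 5 stops raised (brighter).
Shutter speed: 1/60 → 1/125 — 1 stop shorter (darker).
Net change so far: 4 stops brighter. Offset with the aperture: f/1.4 → f/2 → f/2.8 → f/4 → f/5.6.

f/5.6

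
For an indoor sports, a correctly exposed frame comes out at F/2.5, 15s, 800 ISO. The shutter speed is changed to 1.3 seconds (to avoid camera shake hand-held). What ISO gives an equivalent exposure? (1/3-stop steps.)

ISO 10000

Shutter speed: 15 → 13 → 10 → 8 → 6 → 5 → 4 → 3.2 → 2.5 → 2 → 1.6 → 1.3 — 3 2/3 stops faster (darker).
Need 3 2/3 stops brighter from the ISO: 800 → 1000 → 1250 → 1600 → 2000 → 2500 → 3200 → 4000 → 5000 → 6400 → 8000 → 10000.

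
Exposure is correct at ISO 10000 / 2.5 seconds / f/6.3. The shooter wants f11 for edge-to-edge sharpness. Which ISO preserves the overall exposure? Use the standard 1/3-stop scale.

ISO 32000

Aperture: f/6.3 → f/7.1 → f/8 → f/9 → f/10 → f/11 — 1 2/3 stops stopped down (darker).
Need 1 2/3 stops brighter from the ISO: 10000 → 12800 → 16000 → 20000 → 25600 → 32000.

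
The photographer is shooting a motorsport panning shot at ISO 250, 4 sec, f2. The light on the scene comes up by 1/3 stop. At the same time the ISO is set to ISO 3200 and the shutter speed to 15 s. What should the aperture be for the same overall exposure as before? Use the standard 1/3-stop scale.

f/16

Scene light: 1/3 stop brighter.
ISO: 250 → 320 → 400 → 500 → 640 → 800 → 1000 → 1250 → 1600 → 2000 → 2500 → 3200 — 3 2/3 stops higher (brighter).
Shutter speed: 4 → 5 → 6 → 8 → 10 → 13 → 15 — 2 stops slower (brighter).
Net so far: 6 stops brighter. Aperture: f/2 → f/2.2 → f/2.5 → f/2.8 → f/3.2 → f/3.5 → f/4 → f/4.5 → f/5 → f/5.6 → f/6.3 → f/7.1 → f/8 → f/9 → f/10 → f/11 → f/13 → f/14 → f/16.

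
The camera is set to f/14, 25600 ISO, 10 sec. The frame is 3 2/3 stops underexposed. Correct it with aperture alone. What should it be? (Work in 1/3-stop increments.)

Underexposed by 3 2/3 stops → need 3 2/3 stops brighter.
Aperture: f/14 → f/13 → f/11 → f/10 → f/9 → f/8 → f/7.1 → f/6.3 → f/5.6 → f/5 → f/4.5 → f/4.

f/4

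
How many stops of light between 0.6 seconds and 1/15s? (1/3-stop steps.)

0.6 → 0.5 → 0.4 → 0.3 → 1/4 → 1/5 → 1/6 → 1/8 → 1/10 → 1/13 → 1/15 — count the steps: 10 third-stops = 3 1/3 stops.

3 1/3 stops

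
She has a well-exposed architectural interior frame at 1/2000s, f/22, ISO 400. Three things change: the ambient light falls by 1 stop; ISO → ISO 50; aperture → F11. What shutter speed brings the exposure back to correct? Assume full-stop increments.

Scene light: 1 stop darker.
ISO: 400 → 200 → 100 → 50 — 3 stops lower (darker).
Aperture: f/22 → f/16 → f/11 — 2 stops opened up (brighter).
Net so far: 2 stops darker. Shutter speed: 1/2000 → 1/1000 → 1/500.

1/500s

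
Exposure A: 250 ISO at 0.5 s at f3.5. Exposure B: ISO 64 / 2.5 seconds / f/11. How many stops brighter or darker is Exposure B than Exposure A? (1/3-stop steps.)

3 stops darker

Aperture: f/3.5 → f/4 → f/4.5 → f/5 → f/5.6 → f/6.3 → f/7.1 → f/8 → f/9 → f/10 → f/11 — 3 1/3 stops narrower (darker).
Shutter speed: 0.5 → 0.6 → 0.8 → 1 → 1.3 → 1.6 → 2 → 2.5 — 2 1/3 stops slower (brighter).
ISO: 250 → 200 → 160 → 125 → 100 → 80 → 64 — 2 stops lower (darker).
Net: −3 1/3 +2 1/3 −2 = −3 stops.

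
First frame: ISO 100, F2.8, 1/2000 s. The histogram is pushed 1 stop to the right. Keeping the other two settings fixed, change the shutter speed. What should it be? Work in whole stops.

Overexposed by 1 stop → need 1 stop darker.
Shutter speed: 1/2000 → 1/4000.

1/4000s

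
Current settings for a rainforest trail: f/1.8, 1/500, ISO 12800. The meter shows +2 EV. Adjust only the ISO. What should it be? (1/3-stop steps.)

ISO 3200

Overexposed by 2 stops → need 2 stops darker.
ISO: 12800 → 10000 → 8000 → 6400 → 5000 → 4000 → 3200.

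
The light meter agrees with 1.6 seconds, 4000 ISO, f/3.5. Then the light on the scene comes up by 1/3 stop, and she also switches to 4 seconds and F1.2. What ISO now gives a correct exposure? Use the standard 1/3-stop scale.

ISO 160

Scene light: 1/3 stop brighter.
Shutter speed: 1.6 → 2 → 2.5 → 3.2 → 4 — 1 1/3 stops longer (brighter).
Aperture: f/3.5 → f/3.2 → f/2.8 → f/2.5 → f/2.2 → f/2 → f/1.8 → f/1.6 → f/1.4 → f/1.2 — 3 stops opened up (brighter).
Net so far: 4 2/3 stops brighter. ISO: 4000 → 3200 → 2500 → 2000 → 1600 → 1250 → 1000 → 800 → 640 → 500 → 400 → 320 → 250 → 200 → 160.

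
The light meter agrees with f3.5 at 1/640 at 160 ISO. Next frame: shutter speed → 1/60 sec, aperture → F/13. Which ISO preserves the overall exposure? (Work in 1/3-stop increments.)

Shutter speed: 1/640 → 1/500 → 1/400 → 1/320 → 1/250 → 1/200 → 1/160 → 1/125 → 1/100 → 1/80 → 1/60 — 3 1/3 stops slower (brighter).
Aperture: f/3.5 → f/4 → f/4.5 → f/5 → f/5.6 → f/6.3 → f/7.1 → f/8 → f/9 → f/10 → f/11 → f/13 — 3 2/3 stops narrower (darker).
Net change so far: 1/3 stop darker. Offset with the ISO: 160 → 200.

ISO 200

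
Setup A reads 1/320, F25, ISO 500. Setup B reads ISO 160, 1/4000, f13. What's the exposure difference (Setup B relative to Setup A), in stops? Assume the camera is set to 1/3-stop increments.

Aperture: f/25 → f/22 → f/20 → f/18 → f/16 → f/14 → f/13 — 2 stops wider (brighter).
Shutter speed: 1/320 → 1/400 → 1/500 → 1/640 → 1/800 → 1/1000 → 1/1250 → 1/1600 → 1/2000 → 1/2500 → 1/3200 → 1/4000 — 3 2/3 stops faster (darker).
ISO: 500 → 400 → 320 → 250 → 200 → 160 — 1 2/3 stops dropped (darker).
Net: +2 −3 2/3 −1 2/3 = −3 1/3 stops.

3 1/3 stops darker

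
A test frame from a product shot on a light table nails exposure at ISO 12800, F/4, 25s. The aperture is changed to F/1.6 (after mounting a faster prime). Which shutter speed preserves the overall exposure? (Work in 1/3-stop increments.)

4 s

Aperture: f/4 → f/3.5 → f/3.2 → f/2.8 → f/2.5 → f/2.2 → f/2 → f/1.8 → f/1.6 — 2 2/3 stops wider (brighter).
Need 2 2/3 stops darker from the shutter speed: 25 → 20 → 15 → 13 → 10 → 8 → 6 → 5 → 4.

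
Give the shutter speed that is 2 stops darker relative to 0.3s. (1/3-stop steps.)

1/13s

Shutter speed: 0.3 → 1/4 → 1/5 → 1/6 → 1/8 → 1/10 → 1/13 — 2 stops faster (darker).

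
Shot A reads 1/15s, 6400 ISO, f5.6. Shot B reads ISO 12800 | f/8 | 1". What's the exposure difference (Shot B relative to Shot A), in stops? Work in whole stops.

Aperture: f/5.6 → f/8 — 1 stop narrower (darker).
Shutter speed: 1/15 → 1/8 → 1/4 → 1/2 → 1 — 4 stops slower (brighter).
ISO: 6400 → 12800 — 1 stop higher (brighter).
Net: −1 +4 +1 = +4 stops.

4 stops brighter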